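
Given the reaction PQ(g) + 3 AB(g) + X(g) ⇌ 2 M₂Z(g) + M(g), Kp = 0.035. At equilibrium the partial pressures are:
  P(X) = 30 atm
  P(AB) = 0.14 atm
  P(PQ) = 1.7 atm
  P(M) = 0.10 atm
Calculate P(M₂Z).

At equilibrium, Kp = P(M₂Z)²·P(M) / (P(PQ)·P(AB)³·P(X)) = 0.035.
(P(M₂Z))²·(0.10) / ((1.7)·(0.14)³·(30)) = 0.035
P(M₂Z)² = 0.0490 ⇒ P(M₂Z) = 0.22 atm

P(M₂Z) = 0.22 atm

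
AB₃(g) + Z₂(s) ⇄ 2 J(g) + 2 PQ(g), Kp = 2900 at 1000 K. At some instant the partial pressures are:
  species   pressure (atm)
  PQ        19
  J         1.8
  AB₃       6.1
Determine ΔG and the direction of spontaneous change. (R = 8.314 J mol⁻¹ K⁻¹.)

(Z₂ is a pure solid — omitted from Qp.)
Qp = P(J)²·P(PQ)² / P(AB₃) = (1.8)²·(19)² / (6.1) = 192
ΔG = RT ln(Qp/Kp) = (8.314 J mol⁻¹ K⁻¹)(1000 K) × ln(192/2900)
   = (8.314 kJ/mol)(-2.715) = -22.6 kJ/mol
ΔG < 0, so the forward reaction is spontaneous (proceeds forward).

ΔG = -22.6 kJ/mol; the forward reaction is spontaneous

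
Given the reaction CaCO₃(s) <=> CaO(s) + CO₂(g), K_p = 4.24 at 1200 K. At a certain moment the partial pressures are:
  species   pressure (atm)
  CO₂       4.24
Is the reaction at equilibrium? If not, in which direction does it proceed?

(CaCO₃, CaO are pure solids — omitted from Q_p.)
Q_p = P(CO₂) = 4.24
Q_p = 4.24 = K_p, so the system is already at equilibrium.

at equilibrium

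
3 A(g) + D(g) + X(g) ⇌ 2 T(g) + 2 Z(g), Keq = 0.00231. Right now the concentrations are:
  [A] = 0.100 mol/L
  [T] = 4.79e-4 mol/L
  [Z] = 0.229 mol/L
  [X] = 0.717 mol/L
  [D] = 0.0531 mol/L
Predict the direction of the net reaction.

Q = [T]²·[Z]² / ([A]³·[D]·[X]) = (4.79e-4)²·(0.229)² / ((0.100)³·(0.0531)·(0.717)) = 3.16e-4
Q = 3.16e-4 < Keq = 0.00231, so the forward reaction proceeds.

toward products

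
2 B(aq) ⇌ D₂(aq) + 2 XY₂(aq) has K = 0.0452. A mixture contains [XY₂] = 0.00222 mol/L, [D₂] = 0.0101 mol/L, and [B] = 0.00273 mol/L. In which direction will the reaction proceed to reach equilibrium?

toward products

Q = [D₂]·[XY₂]² / [B]² = (0.0101)·(0.00222)² / (0.00273)² = 0.00668
Q = 0.00668 < K = 0.0452, so the forward reaction proceeds.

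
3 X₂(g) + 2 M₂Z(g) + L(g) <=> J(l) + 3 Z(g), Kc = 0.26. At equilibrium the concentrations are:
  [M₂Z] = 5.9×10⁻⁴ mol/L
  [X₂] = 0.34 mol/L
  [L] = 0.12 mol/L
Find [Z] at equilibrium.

[Z] = 7.5×10⁻⁴ mol/L

(J is a pure liquid — omitted from Kc.)
At equilibrium, Kc = [Z]³ / ([X₂]³·[M₂Z]²·[L]) = 0.26.
([Z])³ / ((0.34)³·(5.9×10⁻⁴)²·(0.12)) = 0.26
[Z]³ = 4.27×10⁻¹⁰ ⇒ [Z] = 7.5×10⁻⁴ mol/L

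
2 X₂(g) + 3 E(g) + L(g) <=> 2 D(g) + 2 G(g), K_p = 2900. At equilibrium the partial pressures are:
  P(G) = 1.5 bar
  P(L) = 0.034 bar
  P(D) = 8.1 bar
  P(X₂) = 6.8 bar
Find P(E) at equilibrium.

P(E) = 0.32 bar

At equilibrium, K_p = P(D)²·P(G)² / (P(X₂)²·P(E)³·P(L)) = 2900.
(8.1)²·(1.5)² / ((6.8)²·(P(E))³·(0.034)) = 2900
P(E)³ = 0.0324 ⇒ P(E) = 0.32 bar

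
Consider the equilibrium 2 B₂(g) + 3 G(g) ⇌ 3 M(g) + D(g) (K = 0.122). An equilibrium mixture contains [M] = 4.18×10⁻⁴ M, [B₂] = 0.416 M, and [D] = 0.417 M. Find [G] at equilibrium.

[G] = 0.00113 M

At equilibrium, K = [M]³·[D] / ([B₂]²·[G]³) = 0.122.
(4.18×10⁻⁴)³·(0.417) / ((0.416)²·([G])³) = 0.122
[G]³ = 1.44×10⁻⁹ ⇒ [G] = 0.00113 M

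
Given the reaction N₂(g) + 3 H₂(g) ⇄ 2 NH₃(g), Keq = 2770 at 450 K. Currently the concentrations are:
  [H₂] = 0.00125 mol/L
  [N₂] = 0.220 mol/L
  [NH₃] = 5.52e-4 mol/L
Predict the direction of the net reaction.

toward products

Q = [NH₃]² / ([N₂]·[H₂]³) = (5.52e-4)² / ((0.220)·(0.00125)³) = 709
Q = 709 < Keq = 2770, so the forward reaction proceeds.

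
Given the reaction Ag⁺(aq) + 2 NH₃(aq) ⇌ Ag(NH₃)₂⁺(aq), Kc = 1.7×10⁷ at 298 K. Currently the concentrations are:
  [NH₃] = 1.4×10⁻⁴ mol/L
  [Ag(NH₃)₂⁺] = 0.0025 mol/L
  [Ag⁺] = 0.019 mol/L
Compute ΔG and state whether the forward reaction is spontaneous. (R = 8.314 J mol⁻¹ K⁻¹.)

Qc = [Ag(NH₃)₂⁺] / ([Ag⁺]·[NH₃]²) = (0.0025) / ((0.019)·(1.4×10⁻⁴)²) = 6.71×10⁶
ΔG = RT ln(Qc/Kc) = (8.314 J mol⁻¹ K⁻¹)(298 K) × ln(6.71×10⁶/1.7×10⁷)
   = (2.478 kJ/mol)(-0.9296) = -2.30 kJ/mol
ΔG < 0, so the forward reaction is spontaneous (proceeds forward).

ΔG = -2.30 kJ/mol; the forward reaction is spontaneous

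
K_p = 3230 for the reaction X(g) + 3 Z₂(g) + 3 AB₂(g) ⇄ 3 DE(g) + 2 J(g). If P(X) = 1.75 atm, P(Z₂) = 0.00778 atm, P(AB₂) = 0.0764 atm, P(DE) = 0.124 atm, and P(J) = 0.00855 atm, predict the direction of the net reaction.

toward products

Q_p = P(DE)³·P(J)² / (P(X)·P(Z₂)³·P(AB₂)³) = (0.124)³·(0.00855)² / ((1.75)·(0.00778)³·(0.0764)³) = 379
Q_p = 379 < K_p = 3230, so the forward reaction proceeds.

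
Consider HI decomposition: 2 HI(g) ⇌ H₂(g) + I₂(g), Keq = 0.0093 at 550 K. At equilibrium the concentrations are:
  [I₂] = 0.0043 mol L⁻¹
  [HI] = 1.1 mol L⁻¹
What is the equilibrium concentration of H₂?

[H₂] = 2.6 mol L⁻¹

At equilibrium, Keq = [H₂]·[I₂] / [HI]² = 0.0093.
([H₂])·(0.0043) / (1.1)² = 0.0093
[H₂] = 2.62 = 2.6 mol L⁻¹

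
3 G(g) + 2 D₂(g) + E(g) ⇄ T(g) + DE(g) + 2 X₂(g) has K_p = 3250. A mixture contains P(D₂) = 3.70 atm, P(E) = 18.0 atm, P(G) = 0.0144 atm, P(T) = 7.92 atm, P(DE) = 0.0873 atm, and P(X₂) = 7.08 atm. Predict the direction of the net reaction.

reverse (toward reactants)

Q_p = P(T)·P(DE)·P(X₂)² / (P(G)³·P(D₂)²·P(E)) = (7.92)·(0.0873)·(7.08)² / ((0.0144)³·(3.70)²·(18.0)) = 47100
Q_p = 47100 > K_p = 3250, so the reverse reaction proceeds.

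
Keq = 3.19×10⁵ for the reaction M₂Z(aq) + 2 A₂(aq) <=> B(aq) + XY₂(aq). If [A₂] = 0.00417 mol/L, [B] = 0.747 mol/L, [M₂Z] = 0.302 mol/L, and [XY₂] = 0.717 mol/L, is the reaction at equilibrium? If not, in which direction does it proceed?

forward (toward products)

Q = [B]·[XY₂] / ([M₂Z]·[A₂]²) = (0.747)·(0.717) / ((0.302)·(0.00417)²) = 1.02×10⁵
Q = 1.02×10⁵ < Keq = 3.19×10⁵, so the forward reaction proceeds.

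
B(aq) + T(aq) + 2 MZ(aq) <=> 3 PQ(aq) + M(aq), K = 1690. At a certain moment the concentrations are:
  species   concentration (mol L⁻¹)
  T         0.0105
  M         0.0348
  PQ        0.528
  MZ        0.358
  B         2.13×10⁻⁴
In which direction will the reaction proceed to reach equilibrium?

in the reverse direction

Q = [PQ]³·[M] / ([B]·[T]·[MZ]²) = (0.528)³·(0.0348) / ((2.13×10⁻⁴)·(0.0105)·(0.358)²) = 17900
Q = 17900 > K = 1690, so the reverse reaction proceeds.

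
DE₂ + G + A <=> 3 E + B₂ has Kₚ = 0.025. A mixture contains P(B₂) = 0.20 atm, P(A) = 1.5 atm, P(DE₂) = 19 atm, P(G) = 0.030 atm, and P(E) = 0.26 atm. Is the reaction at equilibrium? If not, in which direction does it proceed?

toward products

Qₚ = P(E)³·P(B₂) / (P(DE₂)·P(G)·P(A)) = (0.26)³·(0.20) / ((19)·(0.030)·(1.5)) = 0.0041
Qₚ = 0.0041 < Kₚ = 0.025, so the forward reaction proceeds.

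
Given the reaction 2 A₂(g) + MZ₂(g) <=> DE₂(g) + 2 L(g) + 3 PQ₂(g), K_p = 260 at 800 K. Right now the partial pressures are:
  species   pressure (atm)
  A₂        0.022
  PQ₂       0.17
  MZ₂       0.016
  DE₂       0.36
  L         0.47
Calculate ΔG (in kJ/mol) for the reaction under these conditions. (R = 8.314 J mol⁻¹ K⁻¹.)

Q_p = P(DE₂)·P(L)²·P(PQ₂)³ / (P(A₂)²·P(MZ₂)) = (0.36)·(0.47)²·(0.17)³ / ((0.022)²·(0.016)) = 50.5
ΔG = RT ln(Q_p/K_p) = (8.314 J mol⁻¹ K⁻¹)(800 K) × ln(50.5/260)
   = (6.651 kJ/mol)(-1.639) = -10.9 kJ/mol
ΔG < 0, so the forward reaction is spontaneous (proceeds forward).

ΔG = -10.9 kJ/mol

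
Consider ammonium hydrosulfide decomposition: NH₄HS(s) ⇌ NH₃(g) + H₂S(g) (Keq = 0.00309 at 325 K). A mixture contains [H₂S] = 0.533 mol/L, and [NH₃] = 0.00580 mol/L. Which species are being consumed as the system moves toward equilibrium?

none (at equilibrium)

(NH₄HS is a pure solid — omitted from Q.)
Q = [NH₃]·[H₂S] = (0.00580)·(0.533) = 0.00309
Q = 0.00309 = Keq; the system is at equilibrium.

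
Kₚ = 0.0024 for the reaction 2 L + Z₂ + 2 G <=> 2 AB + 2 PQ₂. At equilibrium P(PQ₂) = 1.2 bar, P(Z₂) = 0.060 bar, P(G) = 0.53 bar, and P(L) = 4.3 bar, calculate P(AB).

P(AB) = 0.023 bar

At equilibrium, Kₚ = P(AB)²·P(PQ₂)² / (P(L)²·P(Z₂)·P(G)²) = 0.0024.
(P(AB))²·(1.2)² / ((4.3)²·(0.060)·(0.53)²) = 0.0024
P(AB)² = 5.19×10⁻⁴ ⇒ P(AB) = 0.023 bar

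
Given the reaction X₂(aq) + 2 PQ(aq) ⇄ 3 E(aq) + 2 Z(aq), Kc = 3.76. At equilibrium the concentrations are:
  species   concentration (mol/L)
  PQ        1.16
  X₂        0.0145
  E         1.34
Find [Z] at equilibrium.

[Z] = 0.175 mol/L

At equilibrium, Kc = [E]³·[Z]² / ([X₂]·[PQ]²) = 3.76.
(1.34)³·([Z])² / ((0.0145)·(1.16)²) = 3.76
[Z]² = 0.0305 ⇒ [Z] = 0.175 mol/L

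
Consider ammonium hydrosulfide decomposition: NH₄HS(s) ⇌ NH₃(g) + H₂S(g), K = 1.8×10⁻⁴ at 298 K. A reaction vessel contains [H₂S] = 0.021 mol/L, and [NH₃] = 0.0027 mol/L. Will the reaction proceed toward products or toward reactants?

(NH₄HS is a pure solid — omitted from Q.)
Q = [NH₃]·[H₂S] = (0.0027)·(0.021) = 5.7×10⁻⁵
Q = 5.7×10⁻⁵ < K = 1.8×10⁻⁴, so the forward reaction proceeds.

to the right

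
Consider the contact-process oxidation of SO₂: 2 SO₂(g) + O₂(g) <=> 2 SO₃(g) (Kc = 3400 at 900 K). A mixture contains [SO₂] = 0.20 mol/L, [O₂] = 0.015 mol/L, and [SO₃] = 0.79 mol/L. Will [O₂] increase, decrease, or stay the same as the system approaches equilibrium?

decrease

Qc = [SO₃]² / ([SO₂]²·[O₂]) = (0.79)² / ((0.20)²·(0.015)) = 1000
Qc = 1000 < Kc = 3400: net forward reaction.
O₂ is a reactant, so it decreases.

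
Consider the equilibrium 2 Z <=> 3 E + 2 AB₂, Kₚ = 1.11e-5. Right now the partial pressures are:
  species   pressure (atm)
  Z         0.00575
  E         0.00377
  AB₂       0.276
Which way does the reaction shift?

Qₚ = P(E)³·P(AB₂)² / P(Z)² = (0.00377)³·(0.276)² / (0.00575)² = 1.23e-4
Qₚ = 1.23e-4 > Kₚ = 1.11e-5, so the reverse reaction proceeds.

in the reverse direction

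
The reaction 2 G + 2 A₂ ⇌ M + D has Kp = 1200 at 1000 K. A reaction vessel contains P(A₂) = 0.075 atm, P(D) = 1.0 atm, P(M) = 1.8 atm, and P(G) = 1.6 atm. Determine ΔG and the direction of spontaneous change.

Qp = P(M)·P(D) / (P(G)²·P(A₂)²) = (1.8)·(1.0) / ((1.6)²·(0.075)²) = 125
ΔG = RT ln(Qp/Kp) = (8.314 J mol⁻¹ K⁻¹)(1000 K) × ln(125/1200)
   = (8.314 kJ/mol)(-2.262) = -18.8 kJ/mol
ΔG < 0, so the forward reaction is spontaneous (proceeds forward).

ΔG = -18.8 kJ/mol; the forward reaction is spontaneous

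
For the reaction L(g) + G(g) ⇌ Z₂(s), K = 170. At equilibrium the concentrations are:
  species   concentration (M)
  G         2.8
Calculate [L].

(Z₂ is a pure solid — omitted from K.)
At equilibrium, K = 1 / ([L]·[G]) = 170.
1 / (([L])·(2.8)) = 170
[L] = 0.00210 = 0.0021 M

[L] = 0.0021 M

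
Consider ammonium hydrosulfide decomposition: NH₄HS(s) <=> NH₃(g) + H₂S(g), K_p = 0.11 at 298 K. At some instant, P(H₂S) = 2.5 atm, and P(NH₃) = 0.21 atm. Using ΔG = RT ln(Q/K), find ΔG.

ΔG = 3.87 kJ/mol

(NH₄HS is a pure solid — omitted from Q_p.)
Q_p = P(NH₃)·P(H₂S) = (0.21)·(2.5) = 0.525
ΔG = RT ln(Q_p/K_p) = (8.314 J mol⁻¹ K⁻¹)(298 K) × ln(0.525/0.11)
   = (2.478 kJ/mol)(1.563) = 3.87 kJ/mol
ΔG > 0, so the forward reaction is non-spontaneous (proceeds in reverse).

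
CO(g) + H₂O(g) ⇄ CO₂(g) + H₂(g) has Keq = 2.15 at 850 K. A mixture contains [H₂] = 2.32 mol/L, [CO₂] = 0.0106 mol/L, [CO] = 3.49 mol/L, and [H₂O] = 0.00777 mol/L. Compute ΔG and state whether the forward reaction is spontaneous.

Q = [CO₂]·[H₂] / ([CO]·[H₂O]) = (0.0106)·(2.32) / ((3.49)·(0.00777)) = 0.907
ΔG = RT ln(Q/Keq) = (8.314 J mol⁻¹ K⁻¹)(850 K) × ln(0.907/2.15)
   = (7.067 kJ/mol)(-0.8631) = -6.10 kJ/mol
ΔG < 0, so the forward reaction is spontaneous (proceeds forward).

ΔG = -6.10 kJ/mol; the forward reaction is spontaneous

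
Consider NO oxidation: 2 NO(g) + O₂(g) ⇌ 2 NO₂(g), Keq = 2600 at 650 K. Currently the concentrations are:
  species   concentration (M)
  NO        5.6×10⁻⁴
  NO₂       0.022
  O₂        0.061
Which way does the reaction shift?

in the reverse direction

Q = [NO₂]² / ([NO]²·[O₂]) = (0.022)² / ((5.6×10⁻⁴)²·(0.061)) = 25000
Q = 25000 > Keq = 2600, so the reverse reaction proceeds.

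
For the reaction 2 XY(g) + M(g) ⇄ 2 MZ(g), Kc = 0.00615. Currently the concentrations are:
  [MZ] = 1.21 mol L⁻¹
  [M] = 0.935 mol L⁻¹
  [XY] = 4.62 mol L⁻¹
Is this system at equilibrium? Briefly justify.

no; Q > K, reaction proceeds in reverse

Qc = [MZ]² / ([XY]²·[M]) = (1.21)² / ((4.62)²·(0.935)) = 0.0734
Qc = 0.0734 > Kc = 0.00615: net reverse reaction.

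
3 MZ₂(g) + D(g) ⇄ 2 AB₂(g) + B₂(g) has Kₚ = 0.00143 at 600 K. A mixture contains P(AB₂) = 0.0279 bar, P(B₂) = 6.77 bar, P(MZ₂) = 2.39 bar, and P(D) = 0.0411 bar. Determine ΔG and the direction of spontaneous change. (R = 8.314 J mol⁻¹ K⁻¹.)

Qₚ = P(AB₂)²·P(B₂) / (P(MZ₂)³·P(D)) = (0.0279)²·(6.77) / ((2.39)³·(0.0411)) = 0.00939
ΔG = RT ln(Qₚ/Kₚ) = (8.314 J mol⁻¹ K⁻¹)(600 K) × ln(0.00939/0.00143)
   = (4.988 kJ/mol)(1.882) = 9.39 kJ/mol
ΔG > 0, so the forward reaction is non-spontaneous (proceeds in reverse).

ΔG = 9.39 kJ/mol; the forward reaction is non-spontaneous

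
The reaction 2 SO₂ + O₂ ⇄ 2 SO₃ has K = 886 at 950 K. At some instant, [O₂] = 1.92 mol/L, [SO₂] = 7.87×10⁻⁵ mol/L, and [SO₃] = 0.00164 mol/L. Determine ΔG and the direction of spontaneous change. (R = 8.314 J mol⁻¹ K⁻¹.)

Q = [SO₃]² / ([SO₂]²·[O₂]) = (0.00164)² / ((7.87×10⁻⁵)²·(1.92)) = 226
ΔG = RT ln(Q/K) = (8.314 J mol⁻¹ K⁻¹)(950 K) × ln(226/886)
   = (7.898 kJ/mol)(-1.366) = -10.8 kJ/mol
ΔG < 0, so the forward reaction is spontaneous (proceeds forward).

ΔG = -10.8 kJ/mol; the forward reaction is spontaneous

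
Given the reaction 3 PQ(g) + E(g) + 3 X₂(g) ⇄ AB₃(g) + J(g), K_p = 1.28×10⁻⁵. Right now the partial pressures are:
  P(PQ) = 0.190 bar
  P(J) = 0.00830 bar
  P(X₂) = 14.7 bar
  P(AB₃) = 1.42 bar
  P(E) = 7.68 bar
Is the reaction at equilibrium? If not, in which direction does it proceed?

toward reactants

Q_p = P(AB₃)·P(J) / (P(PQ)³·P(E)·P(X₂)³) = (1.42)·(0.00830) / ((0.190)³·(7.68)·(14.7)³) = 7.04×10⁻⁵
Q_p = 7.04×10⁻⁵ > K_p = 1.28×10⁻⁵, so the reverse reaction proceeds.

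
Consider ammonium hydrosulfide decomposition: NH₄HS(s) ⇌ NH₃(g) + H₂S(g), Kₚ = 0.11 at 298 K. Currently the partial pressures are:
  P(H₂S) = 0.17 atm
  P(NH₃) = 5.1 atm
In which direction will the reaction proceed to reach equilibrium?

(NH₄HS is a pure solid — omitted from Qₚ.)
Qₚ = P(NH₃)·P(H₂S) = (5.1)·(0.17) = 0.87
Qₚ = 0.87 > Kₚ = 0.11, so the reverse reaction proceeds.

reverse (toward reactants)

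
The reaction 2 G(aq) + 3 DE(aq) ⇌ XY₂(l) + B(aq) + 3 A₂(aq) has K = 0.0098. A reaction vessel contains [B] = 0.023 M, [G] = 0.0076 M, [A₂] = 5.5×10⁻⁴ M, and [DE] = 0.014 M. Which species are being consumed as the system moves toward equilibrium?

(XY₂ is a pure liquid — omitted from Q.)
Q = [B]·[A₂]³ / ([G]²·[DE]³) = (0.023)·(5.5×10⁻⁴)³ / ((0.0076)²·(0.014)³) = 0.024
Q = 0.024 > K = 0.0098: net reverse reaction.

XY₂, B, A₂ (products)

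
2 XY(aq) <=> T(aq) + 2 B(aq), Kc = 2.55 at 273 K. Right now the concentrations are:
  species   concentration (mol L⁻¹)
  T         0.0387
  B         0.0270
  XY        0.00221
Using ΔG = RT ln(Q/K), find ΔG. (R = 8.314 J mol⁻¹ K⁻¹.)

ΔG = 1.86 kJ/mol

Qc = [T]·[B]² / [XY]² = (0.0387)·(0.0270)² / (0.00221)² = 5.78
ΔG = RT ln(Qc/Kc) = (8.314 J mol⁻¹ K⁻¹)(273 K) × ln(5.78/2.55)
   = (2.270 kJ/mol)(0.8183) = 1.86 kJ/mol
ΔG > 0, so the forward reaction is non-spontaneous (proceeds in reverse).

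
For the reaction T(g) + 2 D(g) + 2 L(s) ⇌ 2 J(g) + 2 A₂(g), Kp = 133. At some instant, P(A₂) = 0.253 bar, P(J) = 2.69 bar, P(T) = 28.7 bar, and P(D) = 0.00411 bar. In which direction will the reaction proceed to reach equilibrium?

reverse (toward reactants)

(L is a pure solid — omitted from Qp.)
Qp = P(J)²·P(A₂)² / (P(T)·P(D)²) = (2.69)²·(0.253)² / ((28.7)·(0.00411)²) = 955
Qp = 955 > Kp = 133, so the reverse reaction proceeds.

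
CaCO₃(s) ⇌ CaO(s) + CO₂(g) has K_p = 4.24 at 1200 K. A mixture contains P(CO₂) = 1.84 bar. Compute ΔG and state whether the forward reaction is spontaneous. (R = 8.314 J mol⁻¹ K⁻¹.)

ΔG = -8.33 kJ/mol; the forward reaction is spontaneous

(CaCO₃, CaO are pure solids — omitted from Q_p.)
Q_p = P(CO₂) = 1.84
ΔG = RT ln(Q_p/K_p) = (8.314 J mol⁻¹ K⁻¹)(1200 K) × ln(1.84/4.24)
   = (9.977 kJ/mol)(-0.8348) = -8.33 kJ/mol
ΔG < 0, so the forward reaction is spontaneous (proceeds forward).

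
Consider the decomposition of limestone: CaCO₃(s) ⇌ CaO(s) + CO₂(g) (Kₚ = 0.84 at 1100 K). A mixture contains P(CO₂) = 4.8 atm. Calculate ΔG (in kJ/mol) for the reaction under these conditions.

ΔG = 15.9 kJ/mol

(CaCO₃, CaO are pure solids — omitted from Qₚ.)
Qₚ = P(CO₂) = 4.80
ΔG = RT ln(Qₚ/Kₚ) = (8.314 J mol⁻¹ K⁻¹)(1100 K) × ln(4.80/0.84)
   = (9.145 kJ/mol)(1.743) = 15.9 kJ/mol
ΔG > 0, so the forward reaction is non-spontaneous (proceeds in reverse).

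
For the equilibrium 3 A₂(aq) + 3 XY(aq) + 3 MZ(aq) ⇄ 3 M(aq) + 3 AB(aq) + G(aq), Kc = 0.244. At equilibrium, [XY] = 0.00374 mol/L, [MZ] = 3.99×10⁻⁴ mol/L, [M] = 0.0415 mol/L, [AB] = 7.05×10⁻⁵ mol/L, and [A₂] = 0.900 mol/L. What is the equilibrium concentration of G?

[G] = 0.0236 mol/L

At equilibrium, Kc = [M]³·[AB]³·[G] / ([A₂]³·[XY]³·[MZ]³) = 0.244.
(0.0415)³·(7.05×10⁻⁵)³·([G]) / ((0.900)³·(0.00374)³·(3.99×10⁻⁴)³) = 0.244
[G] = 0.0236 mol/L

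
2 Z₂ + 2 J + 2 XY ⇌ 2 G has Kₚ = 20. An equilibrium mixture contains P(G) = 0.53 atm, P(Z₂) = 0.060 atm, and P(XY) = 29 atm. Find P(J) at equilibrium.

P(J) = 0.068 atm

At equilibrium, Kₚ = P(G)² / (P(Z₂)²·P(J)²·P(XY)²) = 20.
(0.53)² / ((0.060)²·(P(J))²·(29)²) = 20
P(J)² = 0.00464 ⇒ P(J) = 0.068 atm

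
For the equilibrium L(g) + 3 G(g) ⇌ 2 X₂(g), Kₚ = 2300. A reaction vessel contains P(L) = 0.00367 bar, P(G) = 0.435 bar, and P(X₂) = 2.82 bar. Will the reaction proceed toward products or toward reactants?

Qₚ = P(X₂)² / (P(L)·P(G)³) = (2.82)² / ((0.00367)·(0.435)³) = 26300
Qₚ = 26300 > Kₚ = 2300, so the reverse reaction proceeds.

in the reverse direction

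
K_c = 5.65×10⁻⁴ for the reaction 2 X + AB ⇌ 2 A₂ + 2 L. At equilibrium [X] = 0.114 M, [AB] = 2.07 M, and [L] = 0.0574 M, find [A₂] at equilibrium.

[A₂] = 0.0679 M

At equilibrium, K_c = [A₂]²·[L]² / ([X]²·[AB]) = 5.65×10⁻⁴.
([A₂])²·(0.0574)² / ((0.114)²·(2.07)) = 5.65×10⁻⁴
[A₂]² = 0.00461 ⇒ [A₂] = 0.0679 M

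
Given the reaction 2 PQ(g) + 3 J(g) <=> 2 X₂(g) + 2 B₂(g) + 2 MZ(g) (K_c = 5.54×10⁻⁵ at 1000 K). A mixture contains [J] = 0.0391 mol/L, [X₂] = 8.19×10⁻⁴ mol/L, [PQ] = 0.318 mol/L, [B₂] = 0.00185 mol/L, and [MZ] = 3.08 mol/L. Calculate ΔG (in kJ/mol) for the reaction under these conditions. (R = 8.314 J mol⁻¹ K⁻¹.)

Q_c = [X₂]²·[B₂]²·[MZ]² / ([PQ]²·[J]³) = (8.19×10⁻⁴)²·(0.00185)²·(3.08)² / ((0.318)²·(0.0391)³) = 3.60×10⁻⁶
ΔG = RT ln(Q_c/K_c) = (8.314 J mol⁻¹ K⁻¹)(1000 K) × ln(3.60×10⁻⁶/5.54×10⁻⁵)
   = (8.314 kJ/mol)(-2.734) = -22.7 kJ/mol
ΔG < 0, so the forward reaction is spontaneous (proceeds forward).

ΔG = -22.7 kJ/mol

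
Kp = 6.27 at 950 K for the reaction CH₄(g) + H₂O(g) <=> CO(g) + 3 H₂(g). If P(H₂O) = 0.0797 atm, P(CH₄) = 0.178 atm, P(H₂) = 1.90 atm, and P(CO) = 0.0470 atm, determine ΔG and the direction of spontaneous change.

Qp = P(CO)·P(H₂)³ / (P(CH₄)·P(H₂O)) = (0.0470)·(1.90)³ / ((0.178)·(0.0797)) = 22.7
ΔG = RT ln(Qp/Kp) = (8.314 J mol⁻¹ K⁻¹)(950 K) × ln(22.7/6.27)
   = (7.898 kJ/mol)(1.287) = 10.2 kJ/mol
ΔG > 0, so the forward reaction is non-spontaneous (proceeds in reverse).

ΔG = 10.2 kJ/mol; the forward reaction is non-spontaneous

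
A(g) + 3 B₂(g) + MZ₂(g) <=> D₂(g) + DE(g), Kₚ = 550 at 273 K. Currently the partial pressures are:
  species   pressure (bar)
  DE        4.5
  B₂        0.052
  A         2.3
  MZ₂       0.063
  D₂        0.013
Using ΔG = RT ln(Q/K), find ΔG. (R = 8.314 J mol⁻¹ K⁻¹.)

ΔG = 3.75 kJ/mol

Qₚ = P(D₂)·P(DE) / (P(A)·P(B₂)³·P(MZ₂)) = (0.013)·(4.5) / ((2.3)·(0.052)³·(0.063)) = 2870
ΔG = RT ln(Qₚ/Kₚ) = (8.314 J mol⁻¹ K⁻¹)(273 K) × ln(2870/550)
   = (2.270 kJ/mol)(1.652) = 3.75 kJ/mol
ΔG > 0, so the forward reaction is non-spontaneous (proceeds in reverse).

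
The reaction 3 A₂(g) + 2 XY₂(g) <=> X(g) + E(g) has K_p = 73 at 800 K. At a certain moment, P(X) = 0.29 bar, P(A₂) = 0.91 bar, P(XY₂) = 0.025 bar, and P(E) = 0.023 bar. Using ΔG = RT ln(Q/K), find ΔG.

ΔG = -10.9 kJ/mol

Q_p = P(X)·P(E) / (P(A₂)³·P(XY₂)²) = (0.29)·(0.023) / ((0.91)³·(0.025)²) = 14.2
ΔG = RT ln(Q_p/K_p) = (8.314 J mol⁻¹ K⁻¹)(800 K) × ln(14.2/73)
   = (6.651 kJ/mol)(-1.637) = -10.9 kJ/mol
ΔG < 0, so the forward reaction is spontaneous (proceeds forward).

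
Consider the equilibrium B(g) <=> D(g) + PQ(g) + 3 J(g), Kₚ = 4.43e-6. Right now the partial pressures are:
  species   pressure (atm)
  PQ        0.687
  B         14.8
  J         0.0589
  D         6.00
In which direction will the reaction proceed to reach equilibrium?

Qₚ = P(D)·P(PQ)·P(J)³ / P(B) = (6.00)·(0.687)·(0.0589)³ / (14.8) = 5.69e-5
Qₚ = 5.69e-5 > Kₚ = 4.43e-6, so the reverse reaction proceeds.

reverse (toward reactants)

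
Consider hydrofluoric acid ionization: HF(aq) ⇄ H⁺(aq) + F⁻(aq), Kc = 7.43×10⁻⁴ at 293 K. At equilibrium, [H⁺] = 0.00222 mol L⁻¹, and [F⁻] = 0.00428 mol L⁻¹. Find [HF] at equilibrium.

[HF] = 0.0128 mol L⁻¹

At equilibrium, Kc = [H⁺]·[F⁻] / [HF] = 7.43×10⁻⁴.
(0.00222)·(0.00428) / ([HF]) = 7.43×10⁻⁴
[HF] = 0.0128 mol L⁻¹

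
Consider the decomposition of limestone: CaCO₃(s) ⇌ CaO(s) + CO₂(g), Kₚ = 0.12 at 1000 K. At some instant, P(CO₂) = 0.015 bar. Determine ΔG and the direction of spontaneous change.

ΔG = -17.3 kJ/mol; the forward reaction is spontaneous

(CaCO₃, CaO are pure solids — omitted from Qₚ.)
Qₚ = P(CO₂) = 0.0150
ΔG = RT ln(Qₚ/Kₚ) = (8.314 J mol⁻¹ K⁻¹)(1000 K) × ln(0.0150/0.12)
   = (8.314 kJ/mol)(-2.079) = -17.3 kJ/mol
ΔG < 0, so the forward reaction is spontaneous (proceeds forward).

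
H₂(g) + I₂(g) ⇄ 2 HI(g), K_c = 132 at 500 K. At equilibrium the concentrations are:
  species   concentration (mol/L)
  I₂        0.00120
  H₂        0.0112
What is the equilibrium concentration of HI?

At equilibrium, K_c = [HI]² / ([H₂]·[I₂]) = 132.
([HI])² / ((0.0112)·(0.00120)) = 132
[HI]² = 0.00177 ⇒ [HI] = 0.0421 mol/L

[HI] = 0.0421 mol/L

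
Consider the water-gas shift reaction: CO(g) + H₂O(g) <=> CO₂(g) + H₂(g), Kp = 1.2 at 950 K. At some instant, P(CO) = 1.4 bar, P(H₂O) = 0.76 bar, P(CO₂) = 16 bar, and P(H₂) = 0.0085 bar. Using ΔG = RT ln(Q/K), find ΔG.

Qp = P(CO₂)·P(H₂) / (P(CO)·P(H₂O)) = (16)·(0.0085) / ((1.4)·(0.76)) = 0.128
ΔG = RT ln(Qp/Kp) = (8.314 J mol⁻¹ K⁻¹)(950 K) × ln(0.128/1.2)
   = (7.898 kJ/mol)(-2.238) = -17.7 kJ/mol
ΔG < 0, so the forward reaction is spontaneous (proceeds forward).

ΔG = -17.7 kJ/mol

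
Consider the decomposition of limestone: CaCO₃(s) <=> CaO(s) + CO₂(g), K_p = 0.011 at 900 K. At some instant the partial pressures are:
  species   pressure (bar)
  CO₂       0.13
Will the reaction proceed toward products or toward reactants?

toward reactants

(CaCO₃, CaO are pure solids — omitted from Q_p.)
Q_p = P(CO₂) = 0.13
Q_p = 0.13 > K_p = 0.011, so the reverse reaction proceeds.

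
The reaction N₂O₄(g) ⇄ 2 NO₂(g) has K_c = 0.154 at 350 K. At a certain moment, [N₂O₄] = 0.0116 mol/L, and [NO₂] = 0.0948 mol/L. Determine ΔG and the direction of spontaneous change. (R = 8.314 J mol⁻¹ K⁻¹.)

Q_c = [NO₂]² / [N₂O₄] = (0.0948)² / (0.0116) = 0.775
ΔG = RT ln(Q_c/K_c) = (8.314 J mol⁻¹ K⁻¹)(350 K) × ln(0.775/0.154)
   = (2.910 kJ/mol)(1.616) = 4.70 kJ/mol
ΔG > 0, so the forward reaction is non-spontaneous (proceeds in reverse).

ΔG = 4.70 kJ/mol; the forward reaction is non-spontaneous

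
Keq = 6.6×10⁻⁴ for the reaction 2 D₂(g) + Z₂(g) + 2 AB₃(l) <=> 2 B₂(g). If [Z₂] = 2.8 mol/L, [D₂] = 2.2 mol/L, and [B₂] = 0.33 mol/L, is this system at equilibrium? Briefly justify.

(AB₃ is a pure liquid — omitted from Q.)
Q = [B₂]² / ([D₂]²·[Z₂]) = (0.33)² / ((2.2)²·(2.8)) = 0.0080
Q = 0.0080 > Keq = 6.6×10⁻⁴: net reverse reaction.

no; Q > K, reaction proceeds in reverse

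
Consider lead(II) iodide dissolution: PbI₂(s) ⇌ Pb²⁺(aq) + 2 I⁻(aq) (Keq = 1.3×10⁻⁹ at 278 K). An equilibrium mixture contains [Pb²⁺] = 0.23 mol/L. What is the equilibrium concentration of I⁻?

[I⁻] = 7.5×10⁻⁵ mol/L

(PbI₂ is a pure solid — omitted from Keq.)
At equilibrium, Keq = [Pb²⁺]·[I⁻]² = 1.3×10⁻⁹.
(0.23)·([I⁻])² = 1.3×10⁻⁹
[I⁻]² = 5.65×10⁻⁹ ⇒ [I⁻] = 7.5×10⁻⁵ mol/L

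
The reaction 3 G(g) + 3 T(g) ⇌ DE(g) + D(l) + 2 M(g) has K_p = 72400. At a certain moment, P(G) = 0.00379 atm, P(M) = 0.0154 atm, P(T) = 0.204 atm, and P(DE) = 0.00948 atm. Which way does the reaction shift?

toward products

(D is a pure liquid — omitted from Q_p.)
Q_p = P(DE)·P(M)² / (P(G)³·P(T)³) = (0.00948)·(0.0154)² / ((0.00379)³·(0.204)³) = 4860
Q_p = 4860 < K_p = 72400, so the forward reaction proceeds.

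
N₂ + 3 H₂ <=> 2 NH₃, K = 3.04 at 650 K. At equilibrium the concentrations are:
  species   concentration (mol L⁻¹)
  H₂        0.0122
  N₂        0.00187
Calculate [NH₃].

[NH₃] = 1.02e-4 mol L⁻¹

At equilibrium, K = [NH₃]² / ([N₂]·[H₂]³) = 3.04.
([NH₃])² / ((0.00187)·(0.0122)³) = 3.04
[NH₃]² = 1.03e-8 ⇒ [NH₃] = 1.02e-4 mol L⁻¹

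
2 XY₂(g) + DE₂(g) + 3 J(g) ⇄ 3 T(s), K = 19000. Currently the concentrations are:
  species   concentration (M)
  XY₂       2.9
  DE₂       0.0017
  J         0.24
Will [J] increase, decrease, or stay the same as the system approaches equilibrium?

decrease

(T is a pure solid — omitted from Q.)
Q = 1 / ([XY₂]²·[DE₂]·[J]³) = 1 / ((2.9)²·(0.0017)·(0.24)³) = 5100
Q = 5100 < K = 19000: net forward reaction.
J is a reactant, so it decreases.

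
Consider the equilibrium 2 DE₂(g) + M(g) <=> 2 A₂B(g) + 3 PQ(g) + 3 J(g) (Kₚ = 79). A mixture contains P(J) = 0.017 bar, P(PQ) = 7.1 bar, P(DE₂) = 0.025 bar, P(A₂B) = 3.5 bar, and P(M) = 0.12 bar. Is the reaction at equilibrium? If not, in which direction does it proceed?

Qₚ = P(A₂B)²·P(PQ)³·P(J)³ / (P(DE₂)²·P(M)) = (3.5)²·(7.1)³·(0.017)³ / ((0.025)²·(0.12)) = 290
Qₚ = 290 > Kₚ = 79, so the reverse reaction proceeds.

to the left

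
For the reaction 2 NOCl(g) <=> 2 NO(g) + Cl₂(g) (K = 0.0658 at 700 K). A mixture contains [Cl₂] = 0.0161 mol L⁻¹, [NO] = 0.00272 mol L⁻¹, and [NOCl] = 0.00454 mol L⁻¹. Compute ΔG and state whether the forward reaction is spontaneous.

ΔG = -14.2 kJ/mol; the forward reaction is spontaneous

Q = [NO]²·[Cl₂] / [NOCl]² = (0.00272)²·(0.0161) / (0.00454)² = 0.00578
ΔG = RT ln(Q/K) = (8.314 J mol⁻¹ K⁻¹)(700 K) × ln(0.00578/0.0658)
   = (5.820 kJ/mol)(-2.432) = -14.2 kJ/mol
ΔG < 0, so the forward reaction is spontaneous (proceeds forward).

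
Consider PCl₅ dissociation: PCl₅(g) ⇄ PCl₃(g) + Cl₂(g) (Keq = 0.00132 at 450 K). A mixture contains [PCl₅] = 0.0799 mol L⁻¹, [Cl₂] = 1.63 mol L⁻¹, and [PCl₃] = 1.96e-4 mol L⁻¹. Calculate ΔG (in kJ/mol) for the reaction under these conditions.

ΔG = 4.15 kJ/mol

Q = [PCl₃]·[Cl₂] / [PCl₅] = (1.96e-4)·(1.63) / (0.0799) = 0.00400
ΔG = RT ln(Q/Keq) = (8.314 J mol⁻¹ K⁻¹)(450 K) × ln(0.00400/0.00132)
   = (3.741 kJ/mol)(1.109) = 4.15 kJ/mol
ΔG > 0, so the forward reaction is non-spontaneous (proceeds in reverse).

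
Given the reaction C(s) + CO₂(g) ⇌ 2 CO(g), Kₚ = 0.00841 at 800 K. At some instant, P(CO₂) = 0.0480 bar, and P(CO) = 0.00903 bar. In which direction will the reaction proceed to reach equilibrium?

forward (toward products)

(C is a pure solid — omitted from Qₚ.)
Qₚ = P(CO)² / P(CO₂) = (0.00903)² / (0.0480) = 0.00170
Qₚ = 0.00170 < Kₚ = 0.00841, so the forward reaction proceeds.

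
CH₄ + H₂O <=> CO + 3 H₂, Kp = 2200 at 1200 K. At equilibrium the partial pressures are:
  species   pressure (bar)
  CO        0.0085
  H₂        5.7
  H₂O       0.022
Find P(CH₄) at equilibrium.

At equilibrium, Kp = P(CO)·P(H₂)³ / (P(CH₄)·P(H₂O)) = 2200.
(0.0085)·(5.7)³ / ((P(CH₄))·(0.022)) = 2200
P(CH₄) = 0.0325 = 0.033 bar

P(CH₄) = 0.033 bar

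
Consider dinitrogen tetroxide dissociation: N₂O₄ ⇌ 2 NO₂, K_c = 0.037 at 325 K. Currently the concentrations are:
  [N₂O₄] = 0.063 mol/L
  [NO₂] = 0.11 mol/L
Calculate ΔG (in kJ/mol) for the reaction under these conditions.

ΔG = 4.45 kJ/mol

Q_c = [NO₂]² / [N₂O₄] = (0.11)² / (0.063) = 0.192
ΔG = RT ln(Q_c/K_c) = (8.314 J mol⁻¹ K⁻¹)(325 K) × ln(0.192/0.037)
   = (2.702 kJ/mol)(1.647) = 4.45 kJ/mol
ΔG > 0, so the forward reaction is non-spontaneous (proceeds in reverse).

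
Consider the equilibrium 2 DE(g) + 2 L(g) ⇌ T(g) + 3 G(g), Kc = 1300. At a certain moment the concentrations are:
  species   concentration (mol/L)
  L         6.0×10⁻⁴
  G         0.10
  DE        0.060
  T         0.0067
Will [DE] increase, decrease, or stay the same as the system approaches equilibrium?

Qc = [T]·[G]³ / ([DE]²·[L]²) = (0.0067)·(0.10)³ / ((0.060)²·(6.0×10⁻⁴)²) = 5200
Qc = 5200 > Kc = 1300: net reverse reaction.
DE is a reactant, so it increases.

increase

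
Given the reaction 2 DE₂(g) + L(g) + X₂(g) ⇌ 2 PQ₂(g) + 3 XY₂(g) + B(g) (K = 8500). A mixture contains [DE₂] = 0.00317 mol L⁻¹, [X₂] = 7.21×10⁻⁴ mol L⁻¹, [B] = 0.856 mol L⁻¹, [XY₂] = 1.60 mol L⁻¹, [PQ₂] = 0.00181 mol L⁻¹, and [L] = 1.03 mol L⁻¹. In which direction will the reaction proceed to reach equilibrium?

Q = [PQ₂]²·[XY₂]³·[B] / ([DE₂]²·[L]·[X₂]) = (0.00181)²·(1.60)³·(0.856) / ((0.00317)²·(1.03)·(7.21×10⁻⁴)) = 1540
Q = 1540 < K = 8500, so the forward reaction proceeds.

to the right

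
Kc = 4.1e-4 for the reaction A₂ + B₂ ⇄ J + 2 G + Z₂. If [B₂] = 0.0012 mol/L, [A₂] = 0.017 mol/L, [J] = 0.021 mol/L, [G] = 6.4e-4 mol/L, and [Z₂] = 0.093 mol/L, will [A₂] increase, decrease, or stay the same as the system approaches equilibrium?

decrease

Qc = [J]·[G]²·[Z₂] / ([A₂]·[B₂]) = (0.021)·(6.4e-4)²·(0.093) / ((0.017)·(0.0012)) = 3.9e-5
Qc = 3.9e-5 < Kc = 4.1e-4: net forward reaction.
A₂ is a reactant, so it decreases.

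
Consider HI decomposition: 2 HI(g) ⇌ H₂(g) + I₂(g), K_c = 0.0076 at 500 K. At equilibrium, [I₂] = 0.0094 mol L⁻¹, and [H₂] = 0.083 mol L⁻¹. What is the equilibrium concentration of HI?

At equilibrium, K_c = [H₂]·[I₂] / [HI]² = 0.0076.
(0.083)·(0.0094) / ([HI])² = 0.0076
[HI]² = 0.103 ⇒ [HI] = 0.32 mol L⁻¹

[HI] = 0.32 mol L⁻¹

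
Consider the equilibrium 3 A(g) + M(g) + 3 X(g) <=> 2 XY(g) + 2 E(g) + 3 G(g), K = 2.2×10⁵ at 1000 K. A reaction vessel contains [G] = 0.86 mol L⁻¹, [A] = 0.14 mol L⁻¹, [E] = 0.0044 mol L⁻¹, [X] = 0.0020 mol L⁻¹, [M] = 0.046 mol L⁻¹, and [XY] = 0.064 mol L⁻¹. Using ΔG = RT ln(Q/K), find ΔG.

Q = [XY]²·[E]²·[G]³ / ([A]³·[M]·[X]³) = (0.064)²·(0.0044)²·(0.86)³ / ((0.14)³·(0.046)·(0.0020)³) = 49900
ΔG = RT ln(Q/K) = (8.314 J mol⁻¹ K⁻¹)(1000 K) × ln(49900/2.2×10⁵)
   = (8.314 kJ/mol)(-1.484) = -12.3 kJ/mol
ΔG < 0, so the forward reaction is spontaneous (proceeds forward).

ΔG = -12.3 kJ/mol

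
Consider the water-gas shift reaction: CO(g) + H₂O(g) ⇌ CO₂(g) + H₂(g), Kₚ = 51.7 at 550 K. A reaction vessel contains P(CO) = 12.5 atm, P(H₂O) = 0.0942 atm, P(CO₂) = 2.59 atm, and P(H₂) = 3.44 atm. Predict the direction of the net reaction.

toward products

Qₚ = P(CO₂)·P(H₂) / (P(CO)·P(H₂O)) = (2.59)·(3.44) / ((12.5)·(0.0942)) = 7.57
Qₚ = 7.57 < Kₚ = 51.7, so the forward reaction proceeds.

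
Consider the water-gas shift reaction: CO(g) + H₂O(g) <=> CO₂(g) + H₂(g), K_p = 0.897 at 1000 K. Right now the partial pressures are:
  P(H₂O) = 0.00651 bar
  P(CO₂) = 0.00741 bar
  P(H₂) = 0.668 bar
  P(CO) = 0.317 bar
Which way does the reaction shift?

Q_p = P(CO₂)·P(H₂) / (P(CO)·P(H₂O)) = (0.00741)·(0.668) / ((0.317)·(0.00651)) = 2.40
Q_p = 2.40 > K_p = 0.897, so the reverse reaction proceeds.

toward reactants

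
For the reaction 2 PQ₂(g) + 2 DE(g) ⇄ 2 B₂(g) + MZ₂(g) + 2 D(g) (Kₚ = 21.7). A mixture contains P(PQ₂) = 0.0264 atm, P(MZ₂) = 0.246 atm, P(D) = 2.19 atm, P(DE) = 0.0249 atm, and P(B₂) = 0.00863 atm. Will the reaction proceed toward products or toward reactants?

in the reverse direction

Qₚ = P(B₂)²·P(MZ₂)·P(D)² / (P(PQ₂)²·P(DE)²) = (0.00863)²·(0.246)·(2.19)² / ((0.0264)²·(0.0249)²) = 203
Qₚ = 203 > Kₚ = 21.7, so the reverse reaction proceeds.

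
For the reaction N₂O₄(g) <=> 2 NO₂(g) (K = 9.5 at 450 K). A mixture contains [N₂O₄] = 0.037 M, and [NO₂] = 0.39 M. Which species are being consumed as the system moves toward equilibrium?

Q = [NO₂]² / [N₂O₄] = (0.39)² / (0.037) = 4.1
Q = 4.1 < K = 9.5: net forward reaction.

N₂O₄ (reactants)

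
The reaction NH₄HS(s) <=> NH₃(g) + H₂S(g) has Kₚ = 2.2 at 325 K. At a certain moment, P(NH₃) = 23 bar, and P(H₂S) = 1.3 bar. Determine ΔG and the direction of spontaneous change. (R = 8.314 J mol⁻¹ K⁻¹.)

(NH₄HS is a pure solid — omitted from Qₚ.)
Qₚ = P(NH₃)·P(H₂S) = (23)·(1.3) = 29.9
ΔG = RT ln(Qₚ/Kₚ) = (8.314 J mol⁻¹ K⁻¹)(325 K) × ln(29.9/2.2)
   = (2.702 kJ/mol)(2.609) = 7.05 kJ/mol
ΔG > 0, so the forward reaction is non-spontaneous (proceeds in reverse).

ΔG = 7.05 kJ/mol; the forward reaction is non-spontaneous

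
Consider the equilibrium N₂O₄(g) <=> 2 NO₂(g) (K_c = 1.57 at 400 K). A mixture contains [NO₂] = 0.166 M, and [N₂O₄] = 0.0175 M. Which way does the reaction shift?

at equilibrium

Q_c = [NO₂]² / [N₂O₄] = (0.166)² / (0.0175) = 1.57
Q_c = 1.57 = K_c, so the system is already at equilibrium.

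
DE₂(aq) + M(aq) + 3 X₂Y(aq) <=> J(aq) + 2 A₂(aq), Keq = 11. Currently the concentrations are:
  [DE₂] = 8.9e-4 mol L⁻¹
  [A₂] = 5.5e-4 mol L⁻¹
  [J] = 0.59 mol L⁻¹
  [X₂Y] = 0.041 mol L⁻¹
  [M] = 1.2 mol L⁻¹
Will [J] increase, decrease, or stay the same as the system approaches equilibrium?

increase

Q = [J]·[A₂]² / ([DE₂]·[M]·[X₂Y]³) = (0.59)·(5.5e-4)² / ((8.9e-4)·(1.2)·(0.041)³) = 2.4
Q = 2.4 < Keq = 11: net forward reaction.
J is a product, so it increases.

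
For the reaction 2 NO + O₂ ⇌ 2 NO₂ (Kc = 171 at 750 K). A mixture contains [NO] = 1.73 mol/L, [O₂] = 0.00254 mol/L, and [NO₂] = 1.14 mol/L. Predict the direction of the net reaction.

at equilibrium

Qc = [NO₂]² / ([NO]²·[O₂]) = (1.14)² / ((1.73)²·(0.00254)) = 171
Qc = 171 = Kc, so the system is already at equilibrium.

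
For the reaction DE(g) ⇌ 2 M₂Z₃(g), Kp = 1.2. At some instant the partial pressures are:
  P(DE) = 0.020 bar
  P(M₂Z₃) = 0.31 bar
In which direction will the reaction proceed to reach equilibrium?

Qp = P(M₂Z₃)² / P(DE) = (0.31)² / (0.020) = 4.8
Qp = 4.8 > Kp = 1.2, so the reverse reaction proceeds.

to the left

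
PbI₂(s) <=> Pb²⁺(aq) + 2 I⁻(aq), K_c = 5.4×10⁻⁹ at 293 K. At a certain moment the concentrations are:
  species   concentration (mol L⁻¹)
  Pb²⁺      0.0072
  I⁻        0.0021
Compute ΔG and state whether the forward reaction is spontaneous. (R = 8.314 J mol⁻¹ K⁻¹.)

ΔG = 4.32 kJ/mol; the forward reaction is non-spontaneous

(PbI₂ is a pure solid — omitted from Q_c.)
Q_c = [Pb²⁺]·[I⁻]² = (0.0072)·(0.0021)² = 3.18×10⁻⁸
ΔG = RT ln(Q_c/K_c) = (8.314 J mol⁻¹ K⁻¹)(293 K) × ln(3.18×10⁻⁸/5.4×10⁻⁹)
   = (2.436 kJ/mol)(1.773) = 4.32 kJ/mol
ΔG > 0, so the forward reaction is non-spontaneous (proceeds in reverse).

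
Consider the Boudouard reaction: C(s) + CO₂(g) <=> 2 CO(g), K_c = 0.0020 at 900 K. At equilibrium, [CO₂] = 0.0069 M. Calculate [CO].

[CO] = 0.0037 M

(C is a pure solid — omitted from K_c.)
At equilibrium, K_c = [CO]² / [CO₂] = 0.0020.
([CO])² / (0.0069) = 0.0020
[CO]² = 1.38×10⁻⁵ ⇒ [CO] = 0.0037 M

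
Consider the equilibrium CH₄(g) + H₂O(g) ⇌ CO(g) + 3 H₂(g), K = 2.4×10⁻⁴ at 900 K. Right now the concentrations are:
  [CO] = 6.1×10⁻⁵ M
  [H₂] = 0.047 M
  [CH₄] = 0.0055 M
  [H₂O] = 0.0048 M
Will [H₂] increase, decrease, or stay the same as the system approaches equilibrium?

stay the same

Q = [CO]·[H₂]³ / ([CH₄]·[H₂O]) = (6.1×10⁻⁵)·(0.047)³ / ((0.0055)·(0.0048)) = 2.4×10⁻⁴
Q = 2.4×10⁻⁴ = K; the system is at equilibrium.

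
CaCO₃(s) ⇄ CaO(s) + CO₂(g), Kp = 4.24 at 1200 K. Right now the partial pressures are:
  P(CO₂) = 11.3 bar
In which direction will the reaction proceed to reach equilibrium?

in the reverse direction

(CaCO₃, CaO are pure solids — omitted from Qp.)
Qp = P(CO₂) = 11.3
Qp = 11.3 > Kp = 4.24, so the reverse reaction proceeds.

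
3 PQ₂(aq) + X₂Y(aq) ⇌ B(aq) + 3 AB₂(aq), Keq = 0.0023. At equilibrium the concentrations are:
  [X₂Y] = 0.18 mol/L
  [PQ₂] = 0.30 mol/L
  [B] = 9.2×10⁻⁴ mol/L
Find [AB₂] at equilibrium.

At equilibrium, Keq = [B]·[AB₂]³ / ([PQ₂]³·[X₂Y]) = 0.0023.
(9.2×10⁻⁴)·([AB₂])³ / ((0.30)³·(0.18)) = 0.0023
[AB₂]³ = 0.0122 ⇒ [AB₂] = 0.23 mol/L

[AB₂] = 0.23 mol/L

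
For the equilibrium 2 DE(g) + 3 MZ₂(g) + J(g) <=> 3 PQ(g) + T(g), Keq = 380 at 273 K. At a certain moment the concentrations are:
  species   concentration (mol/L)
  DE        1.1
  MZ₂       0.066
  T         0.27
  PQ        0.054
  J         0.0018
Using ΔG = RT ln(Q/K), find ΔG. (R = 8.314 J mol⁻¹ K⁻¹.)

Q = [PQ]³·[T] / ([DE]²·[MZ₂]³·[J]) = (0.054)³·(0.27) / ((1.1)²·(0.066)³·(0.0018)) = 67.9
ΔG = RT ln(Q/Keq) = (8.314 J mol⁻¹ K⁻¹)(273 K) × ln(67.9/380)
   = (2.270 kJ/mol)(-1.722) = -3.91 kJ/mol
ΔG < 0, so the forward reaction is spontaneous (proceeds forward).

ΔG = -3.91 kJ/mol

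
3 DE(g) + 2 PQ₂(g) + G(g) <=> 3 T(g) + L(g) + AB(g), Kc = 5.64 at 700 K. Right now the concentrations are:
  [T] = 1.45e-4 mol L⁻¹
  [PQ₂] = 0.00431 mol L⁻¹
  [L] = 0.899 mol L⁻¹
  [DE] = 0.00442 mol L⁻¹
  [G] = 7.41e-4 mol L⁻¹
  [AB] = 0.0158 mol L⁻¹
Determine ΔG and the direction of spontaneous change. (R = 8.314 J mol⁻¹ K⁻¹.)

Qc = [T]³·[L]·[AB] / ([DE]³·[PQ₂]²·[G]) = (1.45e-4)³·(0.899)·(0.0158) / ((0.00442)³·(0.00431)²·(7.41e-4)) = 36.4
ΔG = RT ln(Qc/Kc) = (8.314 J mol⁻¹ K⁻¹)(700 K) × ln(36.4/5.64)
   = (5.820 kJ/mol)(1.865) = 10.9 kJ/mol
ΔG > 0, so the forward reaction is non-spontaneous (proceeds in reverse).

ΔG = 10.9 kJ/mol; the forward reaction is non-spontaneous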